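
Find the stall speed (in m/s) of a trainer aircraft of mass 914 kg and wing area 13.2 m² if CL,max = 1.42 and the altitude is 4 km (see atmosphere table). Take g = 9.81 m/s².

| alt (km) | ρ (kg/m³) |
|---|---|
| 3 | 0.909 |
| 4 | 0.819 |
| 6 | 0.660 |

V_stall = 34.2 m/s

At 4 km, from the table: ρ = 0.819 kg/m³.
Stall occurs when L = W at CL,max. W = mg = 914 × 9.81 = 8966 N.
From L = ½ρV²S·CL,max = W: V_stall = √(2W/(ρSCL,max)) = √(2·8966/(0.819·13.2·1.42))
V_stall = √1168 = 34.2 m/s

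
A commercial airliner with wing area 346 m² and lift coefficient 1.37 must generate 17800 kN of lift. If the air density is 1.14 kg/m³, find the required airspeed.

v = 257 m/s

L = ½ρv²S·CL ⇒ v = √(2L/(ρ·S·CL))
v = √(2 × 1.78×10^7 / (1.14 × 346 × 1.37)) = √65880 = 257 m/s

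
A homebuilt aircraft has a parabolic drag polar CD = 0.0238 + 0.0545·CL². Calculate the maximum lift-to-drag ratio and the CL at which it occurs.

(L/D)max = 13.9, at CL = 0.661

For CD = CD0 + K·CL², (L/D)max occurs at CL* = √(CD0/K) and equals 1/(2√(K·CD0)).
(L/D)max = 1/(2√(0.0545 × 0.0238)) = 1/(2 × 0.03602) = 13.9
CL* = √(0.0238/0.0545) = 0.661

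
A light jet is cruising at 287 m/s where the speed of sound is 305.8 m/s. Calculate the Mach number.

M = v/a = 287 / 305.8 = 0.939

M = 0.939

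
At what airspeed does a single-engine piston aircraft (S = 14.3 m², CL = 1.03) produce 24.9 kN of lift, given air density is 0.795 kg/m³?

L = ½ρv²S·CL ⇒ v = √(2L/(ρ·S·CL))
v = √(2 × 24900 / (0.795 × 14.3 × 1.03)) = √4253 = 65.2 m/s

v = 65.2 m/s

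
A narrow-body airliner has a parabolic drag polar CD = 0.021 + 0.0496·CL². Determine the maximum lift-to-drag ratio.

For CD = CD0 + K·CL², (L/D)max occurs at CL* = √(CD0/K) and equals 1/(2√(K·CD0)).
(L/D)max = 1/(2√(0.0496 × 0.021)) = 1/(2 × 0.03227) = 15.5

(L/D)max = 15.5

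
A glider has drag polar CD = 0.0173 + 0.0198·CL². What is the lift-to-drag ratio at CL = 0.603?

L/D = 24.6

CD = 0.0173 + 0.0198 × 0.603² = 0.0245
L/D = CL/CD = 0.603 / 0.0245 = 24.6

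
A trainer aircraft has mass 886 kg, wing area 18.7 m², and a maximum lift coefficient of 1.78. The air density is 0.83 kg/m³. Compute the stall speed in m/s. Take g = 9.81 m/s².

V_stall = 25.1 m/s

Weight W = mg = 886 × 9.81 = 8692 N.
V_stall = √(2W/(ρ·S·CL,max)) = √(2 × 8692 / (0.83 × 18.7 × 1.78))
V_stall = √629.2 = 25.1 m/s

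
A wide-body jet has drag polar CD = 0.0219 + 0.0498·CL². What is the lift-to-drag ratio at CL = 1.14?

CD = 0.0219 + 0.0498 × 1.14² = 0.08662
L/D = CL/CD = 1.14 / 0.08662 = 13.2

L/D = 13.2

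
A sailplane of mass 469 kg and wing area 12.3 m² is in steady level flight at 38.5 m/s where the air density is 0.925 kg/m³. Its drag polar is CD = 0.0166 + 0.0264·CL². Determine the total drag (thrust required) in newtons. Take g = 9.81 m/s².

D = 206 N

Level flight ⇒ L = W = m·g = 469 × 9.81 = 4600.9 N.
Dynamic pressure q = 0.5 × 0.925 × 38.5² = 685.5 Pa.
Required CL = L/(qS) = 4600.9/(685.5·12.3) = 0.5456.
CD = 0.0166 + 0.0264 × 0.5456² = 0.02446.
D = q·S·CD = 685.5 × 12.3 × 0.02446 = 206.2 N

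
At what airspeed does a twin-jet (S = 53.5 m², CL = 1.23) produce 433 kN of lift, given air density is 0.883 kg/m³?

v = 122 m/s

L = ½ρv²S·CL ⇒ v = √(2L/(ρ·S·CL))
v = √(2 × 4.33×10^5 / (0.883 × 53.5 × 1.23)) = √14900 = 122 m/s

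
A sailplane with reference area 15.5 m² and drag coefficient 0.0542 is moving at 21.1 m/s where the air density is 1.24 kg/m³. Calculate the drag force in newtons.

Dynamic pressure q = ½ρv² = ½ × 1.24 × 21.1² = 276 Pa.
D = q·S·CD = 276 × 15.5 × 0.0542 = 232 N

D = 232 N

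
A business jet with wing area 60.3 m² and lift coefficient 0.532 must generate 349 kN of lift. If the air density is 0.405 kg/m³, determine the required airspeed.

L = ½ρv²S·CL ⇒ v = √(2L/(ρ·S·CL))
v = √(2 × 3.49×10^5 / (0.405 × 60.3 × 0.532)) = √53720 = 232 m/s

v = 232 m/s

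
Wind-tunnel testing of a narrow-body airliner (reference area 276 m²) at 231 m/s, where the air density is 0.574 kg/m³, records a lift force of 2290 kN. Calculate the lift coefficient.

CL = 0.542

From L = ½ρv²S·CL, rearranging gives CL = 2L/(ρv²S).
CL = 2 × 2.29×10^6 / (0.574 × 231² × 276) = 0.542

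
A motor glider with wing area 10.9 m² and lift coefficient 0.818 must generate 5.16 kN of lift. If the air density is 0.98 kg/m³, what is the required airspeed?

v = 34.4 m/s

L = ½ρv²S·CL ⇒ v = √(2L/(ρ·S·CL))
v = √(2 × 5160 / (0.98 × 10.9 × 0.818)) = √1181 = 34.4 m/s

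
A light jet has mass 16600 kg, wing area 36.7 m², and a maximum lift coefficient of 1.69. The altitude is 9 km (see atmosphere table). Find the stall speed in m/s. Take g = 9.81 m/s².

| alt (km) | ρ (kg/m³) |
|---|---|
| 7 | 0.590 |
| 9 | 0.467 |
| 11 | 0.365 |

At 9 km, from the table: ρ = 0.467 kg/m³.
Weight W = mg = 16600 × 9.81 = 1.628×10^5 N.
From L = ½ρV²S·CL,max = W: V_stall = √(2W/(ρSCL,max)) = √(2·1.628×10^5/(0.467·36.7·1.69))
V_stall = √11240 = 106 m/s

V_stall = 106 m/s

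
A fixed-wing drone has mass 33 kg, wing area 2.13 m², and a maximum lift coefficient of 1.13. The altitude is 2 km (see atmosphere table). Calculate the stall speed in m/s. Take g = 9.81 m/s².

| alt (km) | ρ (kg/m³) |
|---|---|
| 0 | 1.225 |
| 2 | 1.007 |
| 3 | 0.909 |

V_stall = 16.3 m/s

At 2 km, from the table: ρ = 1.007 kg/m³.
Stall occurs when L = W at CL,max. W = mg = 33 × 9.81 = 323.7 N.
V_stall = √(2W/(ρ·S·CL,max)) = √(2 × 323.7 / (1.007 × 2.13 × 1.13))
V_stall = √267.1 = 16.3 m/s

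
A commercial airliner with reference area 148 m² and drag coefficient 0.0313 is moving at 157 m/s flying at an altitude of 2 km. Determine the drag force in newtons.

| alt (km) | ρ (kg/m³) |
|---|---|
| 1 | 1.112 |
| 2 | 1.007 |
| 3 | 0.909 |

At 2 km, from the table: ρ = 1.007 kg/m³.
Dynamic pressure q = ½ρv² = ½ × 1.007 × 157² = 12410 Pa.
D = q·S·CD = 12410 × 148 × 0.0313 = 57500 N ≈ 57.5 kN

D = 57500 N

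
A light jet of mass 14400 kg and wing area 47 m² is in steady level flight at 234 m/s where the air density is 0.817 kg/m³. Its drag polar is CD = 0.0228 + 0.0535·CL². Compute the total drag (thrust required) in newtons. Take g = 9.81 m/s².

D = 25000 N

Weight W = mg = 14400 × 9.81 = 1.4126×10^5 N; in level flight L = W.
Dynamic pressure q = 0.5 × 0.817 × 234² = 22370 Pa.
Required CL = L/(qS) = 1.4126×10^5/(22370·47) = 0.1344.
CD = 0.0228 + 0.0535 × 0.1344² = 0.02377.
D = q·S·CD = 22370 × 47 × 0.02377 = 24980 N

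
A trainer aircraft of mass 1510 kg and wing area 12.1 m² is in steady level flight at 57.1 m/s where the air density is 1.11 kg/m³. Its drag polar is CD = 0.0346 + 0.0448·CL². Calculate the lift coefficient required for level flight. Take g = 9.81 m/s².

Weight W = mg = 1510 × 9.81 = 14813 N; in level flight L = W.
q = ½ρv² = ½ × 1.11 × 57.1² = 1810 Pa.
CL = 2W/(ρv²S) = 2×14813/(1.11×57.1²×12.1) = 0.6765.

CL = 0.677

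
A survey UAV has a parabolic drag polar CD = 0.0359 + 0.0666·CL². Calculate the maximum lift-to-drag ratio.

(L/D)max = 10.2

For CD = CD0 + K·CL², (L/D)max occurs at CL* = √(CD0/K) and equals 1/(2√(K·CD0)).
(L/D)max = 1/(2√(0.0666 × 0.0359)) = 1/(2 × 0.0489) = 10.2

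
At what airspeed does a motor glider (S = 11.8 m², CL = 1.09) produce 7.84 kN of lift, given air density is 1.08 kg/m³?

L = ½ρv²S·CL ⇒ v = √(2L/(ρ·S·CL))
v = √(2 × 7840 / (1.08 × 11.8 × 1.09)) = √1129 = 33.6 m/s

v = 33.6 m/s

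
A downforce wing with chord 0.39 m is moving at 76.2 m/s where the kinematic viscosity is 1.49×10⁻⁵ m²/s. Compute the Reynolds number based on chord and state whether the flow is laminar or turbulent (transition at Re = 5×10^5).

Re = 1.99×10^6 (turbulent)

Re = v·c/ν = 76.2 × 0.39 / (1.49×10⁻⁵) = 1.99×10^6
Since 1.99×10^6 > 5×10^5, the flow is turbulent.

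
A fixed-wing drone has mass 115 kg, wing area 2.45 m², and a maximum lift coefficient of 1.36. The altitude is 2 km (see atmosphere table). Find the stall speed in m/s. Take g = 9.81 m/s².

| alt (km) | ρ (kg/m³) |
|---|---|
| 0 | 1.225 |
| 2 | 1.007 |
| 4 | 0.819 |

V_stall = 25.9 m/s

At 2 km, from the table: ρ = 1.007 kg/m³.
Stall occurs when L = W at CL,max. W = mg = 115 × 9.81 = 1128 N.
V_stall = √(2W/(ρ·S·CL,max)) = √(2 × 1128 / (1.007 × 2.45 × 1.36))
V_stall = √672.5 = 25.9 m/s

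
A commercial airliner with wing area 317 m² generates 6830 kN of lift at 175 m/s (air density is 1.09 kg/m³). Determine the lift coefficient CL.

CL = 1.29

From L = ½ρv²S·CL, rearranging gives CL = 2L/(ρv²S).
CL = 2 × 6.83×10^6 / (1.09 × 175² × 317) = 1.29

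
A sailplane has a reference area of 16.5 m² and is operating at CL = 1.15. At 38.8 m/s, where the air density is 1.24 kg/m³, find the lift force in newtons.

L = ½ρv²S·CL = ½ × 1.24 × 38.8² × 16.5 × 1.15 = 17700 N ≈ 17.7 kN

L = 17700 N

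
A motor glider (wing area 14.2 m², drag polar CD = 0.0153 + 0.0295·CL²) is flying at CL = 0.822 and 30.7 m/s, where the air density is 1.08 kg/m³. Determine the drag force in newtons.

D = 255 N

CD = 0.0153 + 0.0295 × 0.822² = 0.03523
D = ½ρv²S·CD = ½ × 1.08 × 30.7² × 14.2 × 0.03523 = 255 N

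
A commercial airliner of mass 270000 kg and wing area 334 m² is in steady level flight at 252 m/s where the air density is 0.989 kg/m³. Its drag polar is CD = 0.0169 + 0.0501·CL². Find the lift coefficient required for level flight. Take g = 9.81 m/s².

CL = 0.253

Weight W = mg = 270000 × 9.81 = 2.6487×10^6 N; in level flight L = W.
Dynamic pressure q = 0.5 × 0.989 × 252² = 31400 Pa.
CL = 2W/(ρv²S) = 2×2.6487×10^6/(0.989×252²×334) = 0.2525.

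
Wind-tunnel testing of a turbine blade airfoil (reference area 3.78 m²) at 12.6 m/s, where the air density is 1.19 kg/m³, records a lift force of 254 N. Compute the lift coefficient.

From L = ½ρv²S·CL, rearranging gives CL = 2L/(ρv²S).
CL = 2 × 254 / (1.19 × 12.6² × 3.78) = 0.711

CL = 0.711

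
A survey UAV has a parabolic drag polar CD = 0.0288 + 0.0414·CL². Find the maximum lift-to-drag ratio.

For CD = CD0 + K·CL², (L/D)max occurs at CL* = √(CD0/K) and equals 1/(2√(K·CD0)).
(L/D)max = 1/(2√(0.0414 × 0.0288)) = 1/(2 × 0.03453) = 14.5

(L/D)max = 14.5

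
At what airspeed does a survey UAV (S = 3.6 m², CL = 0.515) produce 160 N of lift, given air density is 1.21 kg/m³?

v = 11.9 m/s

L = ½ρv²S·CL ⇒ v = √(2L/(ρ·S·CL))
v = √(2 × 160 / (1.21 × 3.6 × 0.515)) = √142.6 = 11.9 m/s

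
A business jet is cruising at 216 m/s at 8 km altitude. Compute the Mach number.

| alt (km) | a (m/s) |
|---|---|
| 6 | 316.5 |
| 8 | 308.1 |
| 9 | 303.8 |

M = 0.701

At 8 km, from the table: a = 308.1 m/s.
M = v/a = 216 / 308.1 = 0.701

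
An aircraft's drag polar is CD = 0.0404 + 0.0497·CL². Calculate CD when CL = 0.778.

CD = 0.0404 + 0.0497 × 0.778² = 0.0404 + 0.03008 = 0.0705

CD = 0.0705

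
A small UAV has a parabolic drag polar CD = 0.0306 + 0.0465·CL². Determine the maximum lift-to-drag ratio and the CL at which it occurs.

For CD = CD0 + K·CL², (L/D)max occurs at CL* = √(CD0/K) and equals 1/(2√(K·CD0)).
(L/D)max = 1/(2√(0.0465 × 0.0306)) = 1/(2 × 0.03772) = 13.3
CL* = √(0.0306/0.0465) = 0.811

(L/D)max = 13.3, at CL = 0.811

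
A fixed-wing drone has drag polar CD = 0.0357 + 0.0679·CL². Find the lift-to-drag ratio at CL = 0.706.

L/D = 10.2

CD = 0.0357 + 0.0679 × 0.706² = 0.06954
L/D = CL/CD = 0.706 / 0.06954 = 10.2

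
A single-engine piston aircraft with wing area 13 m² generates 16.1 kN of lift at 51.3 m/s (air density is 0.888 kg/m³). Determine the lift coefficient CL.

CL = 1.06

From L = ½ρv²S·CL, rearranging gives CL = 2L/(ρv²S).
CL = 2 × 16100 / (0.888 × 51.3² × 13) = 1.06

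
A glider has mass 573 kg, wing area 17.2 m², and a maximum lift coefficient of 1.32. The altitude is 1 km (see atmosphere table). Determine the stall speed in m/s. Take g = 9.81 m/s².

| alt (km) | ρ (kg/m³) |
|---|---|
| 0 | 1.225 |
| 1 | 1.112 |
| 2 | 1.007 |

At 1 km, from the table: ρ = 1.112 kg/m³.
At stall, lift equals weight: L = W = m·g = 573 × 9.81 = 5621 N.
V_stall = √(2W/(ρ·S·CL,max)) = √(2 × 5621 / (1.112 × 17.2 × 1.32))
V_stall = √445.3 = 21.1 m/s

V_stall = 21.1 m/s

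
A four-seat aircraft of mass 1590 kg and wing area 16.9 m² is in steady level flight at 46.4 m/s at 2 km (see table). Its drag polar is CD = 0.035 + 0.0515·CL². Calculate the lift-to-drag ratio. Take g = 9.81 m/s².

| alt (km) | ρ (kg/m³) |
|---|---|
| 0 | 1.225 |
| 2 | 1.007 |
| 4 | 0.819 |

L/D = 11.8

At 2 km, from the table: ρ = 1.007 kg/m³.
Weight W = mg = 1590 × 9.81 = 15598 N; in level flight L = W.
Dynamic pressure q = 0.5 × 1.007 × 46.4² = 1084 Pa.
CL = W/(q·S) = 15598 / (1084 × 16.9) = 0.8514.
CD = 0.035 + 0.0515 × 0.8514² = 0.07233.
L/D = CL/CD = 0.8514 / 0.07233 = 11.8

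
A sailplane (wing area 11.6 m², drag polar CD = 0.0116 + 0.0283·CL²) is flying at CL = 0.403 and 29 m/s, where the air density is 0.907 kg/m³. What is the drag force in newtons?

D = 71.7 N

CD = 0.0116 + 0.0283 × 0.403² = 0.0162
D = ½ρv²S·CD = ½ × 0.907 × 29² × 11.6 × 0.0162 = 71.7 N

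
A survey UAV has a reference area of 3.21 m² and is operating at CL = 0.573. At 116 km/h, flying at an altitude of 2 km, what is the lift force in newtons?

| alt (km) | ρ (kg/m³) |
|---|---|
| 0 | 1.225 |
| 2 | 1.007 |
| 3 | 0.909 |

At 2 km, from the table: ρ = 1.007 kg/m³.
Convert speed: v = 116 km/h ÷ 3.6 = 32.22 m/s.
L = ½ρv²S·CL = ½ × 1.007 × 32.22² × 3.21 × 0.573 = 962 N

L = 962 N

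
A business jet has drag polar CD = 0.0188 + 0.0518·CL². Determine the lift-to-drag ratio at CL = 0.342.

CD = 0.0188 + 0.0518 × 0.342² = 0.02486
L/D = CL/CD = 0.342 / 0.02486 = 13.8

L/D = 13.8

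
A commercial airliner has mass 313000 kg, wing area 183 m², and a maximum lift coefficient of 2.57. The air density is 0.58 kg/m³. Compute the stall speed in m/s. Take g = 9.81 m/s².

Weight W = mg = 313000 × 9.81 = 3.071×10^6 N.
From L = ½ρV²S·CL,max = W: V_stall = √(2W/(ρSCL,max)) = √(2·3.071×10^6/(0.58·183·2.57))
V_stall = √22510 = 150 m/s

V_stall = 150 m/s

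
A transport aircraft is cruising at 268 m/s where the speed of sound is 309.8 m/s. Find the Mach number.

M = v/a = 268 / 309.8 = 0.865

M = 0.865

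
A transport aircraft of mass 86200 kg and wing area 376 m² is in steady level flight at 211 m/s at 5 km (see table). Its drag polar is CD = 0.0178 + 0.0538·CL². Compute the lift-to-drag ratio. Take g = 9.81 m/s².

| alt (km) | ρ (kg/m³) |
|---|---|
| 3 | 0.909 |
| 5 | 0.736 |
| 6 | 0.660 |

L/D = 7.3

At 5 km, from the table: ρ = 0.736 kg/m³.
Level flight ⇒ L = W = m·g = 86200 × 9.81 = 8.4562×10^5 N.
Dynamic pressure q = 0.5 × 0.736 × 211² = 16380 Pa.
Required CL = L/(qS) = 8.4562×10^5/(16380·376) = 0.1373.
CD = 0.0178 + 0.0538 × 0.1373² = 0.01881.
L/D = CL/CD = 0.1373 / 0.01881 = 7.3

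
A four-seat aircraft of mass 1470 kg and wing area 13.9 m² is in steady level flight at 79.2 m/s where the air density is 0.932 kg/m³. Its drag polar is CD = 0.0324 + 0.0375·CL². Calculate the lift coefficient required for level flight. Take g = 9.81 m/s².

CL = 0.355

In steady level flight, lift balances weight: W = mg = 1470 × 9.81 = 14421 N.
q = ½ρv² = ½ × 0.932 × 79.2² = 2923 Pa.
Required CL = L/(qS) = 14421/(2923·13.9) = 0.3549.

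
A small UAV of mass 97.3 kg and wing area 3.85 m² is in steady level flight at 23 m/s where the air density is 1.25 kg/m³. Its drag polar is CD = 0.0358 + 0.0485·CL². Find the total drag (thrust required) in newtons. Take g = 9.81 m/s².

D = 80.3 N

In steady level flight, lift balances weight: W = mg = 97.3 × 9.81 = 954.51 N.
Dynamic pressure q = 0.5 × 1.25 × 23² = 330.6 Pa.
CL = W/(q·S) = 954.51 / (330.6 × 3.85) = 0.7499.
CD = 0.0358 + 0.0485 × 0.7499² = 0.06307.
D = q·S·CD = 330.6 × 3.85 × 0.06307 = 80.28 N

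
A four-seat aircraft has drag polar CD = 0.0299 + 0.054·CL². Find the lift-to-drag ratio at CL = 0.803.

L/D = 12.4

CD = 0.0299 + 0.054 × 0.803² = 0.06472
L/D = CL/CD = 0.803 / 0.06472 = 12.4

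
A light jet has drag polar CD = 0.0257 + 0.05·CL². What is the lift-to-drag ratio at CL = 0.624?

L/D = 13.8

CD = 0.0257 + 0.05 × 0.624² = 0.04517
L/D = CL/CD = 0.624 / 0.04517 = 13.8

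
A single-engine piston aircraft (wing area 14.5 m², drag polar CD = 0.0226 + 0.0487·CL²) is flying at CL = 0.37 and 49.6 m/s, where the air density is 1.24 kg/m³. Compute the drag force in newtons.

CD = 0.0226 + 0.0487 × 0.37² = 0.02927
D = ½ρv²S·CD = ½ × 1.24 × 49.6² × 14.5 × 0.02927 = 647 N

D = 647 N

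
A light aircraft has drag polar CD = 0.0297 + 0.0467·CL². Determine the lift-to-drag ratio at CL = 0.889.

L/D = 13.3

CD = 0.0297 + 0.0467 × 0.889² = 0.06661
L/D = CL/CD = 0.889 / 0.06661 = 13.3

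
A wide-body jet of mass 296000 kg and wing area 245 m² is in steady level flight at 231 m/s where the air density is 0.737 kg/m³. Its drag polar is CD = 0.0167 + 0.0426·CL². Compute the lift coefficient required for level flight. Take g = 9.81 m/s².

Weight W = mg = 296000 × 9.81 = 2.9038×10^6 N; in level flight L = W.
q = ½ρv² = ½ × 0.737 × 231² = 19660 Pa.
CL = W/(q·S) = 2.9038×10^6 / (19660 × 245) = 0.6027.

CL = 0.603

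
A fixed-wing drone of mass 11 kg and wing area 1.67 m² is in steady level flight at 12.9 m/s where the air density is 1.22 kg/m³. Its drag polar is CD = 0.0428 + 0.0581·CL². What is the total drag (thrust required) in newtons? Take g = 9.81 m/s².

In steady level flight, lift balances weight: W = mg = 11 × 9.81 = 107.91 N.
q = ½ρv² = ½ × 1.22 × 12.9² = 101.5 Pa.
Required CL = L/(qS) = 107.91/(101.5·1.67) = 0.6366.
CD = 0.0428 + 0.0581 × 0.6366² = 0.06634.
D = q·S·CD = 101.5 × 1.67 × 0.06634 = 11.25 N

D = 11.2 N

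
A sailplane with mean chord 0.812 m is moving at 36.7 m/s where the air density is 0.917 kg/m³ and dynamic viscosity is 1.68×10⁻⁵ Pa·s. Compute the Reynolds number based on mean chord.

Re = 1.63×10^6

Re = ρ·v·c/μ = 0.917 × 36.7 × 0.812 / (1.68×10⁻⁵) = 1.63×10^6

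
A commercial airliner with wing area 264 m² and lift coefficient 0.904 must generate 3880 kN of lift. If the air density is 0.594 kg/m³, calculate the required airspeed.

v = 234 m/s

L = ½ρv²S·CL ⇒ v = √(2L/(ρ·S·CL))
v = √(2 × 3.88×10^6 / (0.594 × 264 × 0.904)) = √54740 = 234 m/s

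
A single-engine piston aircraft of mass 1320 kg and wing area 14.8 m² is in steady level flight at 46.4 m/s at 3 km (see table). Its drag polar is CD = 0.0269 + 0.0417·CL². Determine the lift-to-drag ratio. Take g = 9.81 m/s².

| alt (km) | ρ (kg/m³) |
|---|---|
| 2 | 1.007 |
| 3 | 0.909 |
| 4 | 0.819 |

At 3 km, from the table: ρ = 0.909 kg/m³.
Level flight ⇒ L = W = m·g = 1320 × 9.81 = 12949 N.
Dynamic pressure q = 0.5 × 0.909 × 46.4² = 978.5 Pa.
CL = W/(q·S) = 12949 / (978.5 × 14.8) = 0.8942.
CD = 0.0269 + 0.0417 × 0.8942² = 0.06024.
L/D = CL/CD = 0.8942 / 0.06024 = 14.8

L/D = 14.8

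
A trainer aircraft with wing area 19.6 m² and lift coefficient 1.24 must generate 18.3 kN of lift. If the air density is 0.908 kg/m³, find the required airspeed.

v = 40.7 m/s

L = ½ρv²S·CL ⇒ v = √(2L/(ρ·S·CL))
v = √(2 × 18300 / (0.908 × 19.6 × 1.24)) = √1659 = 40.7 m/s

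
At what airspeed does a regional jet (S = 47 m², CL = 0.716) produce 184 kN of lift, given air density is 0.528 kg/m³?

v = 144 m/s

L = ½ρv²S·CL ⇒ v = √(2L/(ρ·S·CL))
v = √(2 × 1.84×10^5 / (0.528 × 47 × 0.716)) = √20710 = 144 m/s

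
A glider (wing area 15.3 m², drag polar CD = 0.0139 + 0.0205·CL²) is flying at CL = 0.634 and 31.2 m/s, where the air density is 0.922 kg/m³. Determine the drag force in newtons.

D = 152 N

CD = 0.0139 + 0.0205 × 0.634² = 0.02214
D = ½ρv²S·CD = ½ × 0.922 × 31.2² × 15.3 × 0.02214 = 152 N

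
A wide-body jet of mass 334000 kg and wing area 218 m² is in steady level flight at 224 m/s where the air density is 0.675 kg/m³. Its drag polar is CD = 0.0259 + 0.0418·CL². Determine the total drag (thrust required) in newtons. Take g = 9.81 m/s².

D = 2.17×10^5 N

Level flight ⇒ L = W = m·g = 334000 × 9.81 = 3.2765×10^6 N.
q = ½ρv² = ½ × 0.675 × 224² = 16930 Pa.
CL = W/(q·S) = 3.2765×10^6 / (16930 × 218) = 0.8875.
CD = 0.0259 + 0.0418 × 0.8875² = 0.05883.
D = q·S·CD = 16930 × 218 × 0.05883 = 2.172×10^5 N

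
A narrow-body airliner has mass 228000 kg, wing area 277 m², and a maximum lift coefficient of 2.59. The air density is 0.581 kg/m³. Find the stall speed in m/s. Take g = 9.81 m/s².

V_stall = 104 m/s

Stall occurs when L = W at CL,max. W = mg = 228000 × 9.81 = 2.237×10^6 N.
V_stall = √(2W/(ρ·S·CL,max)) = √(2 × 2.237×10^6 / (0.581 × 277 × 2.59))
V_stall = √10730 = 104 m/s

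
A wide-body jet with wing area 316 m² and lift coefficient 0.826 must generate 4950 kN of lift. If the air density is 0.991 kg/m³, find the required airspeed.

L = ½ρv²S·CL ⇒ v = √(2L/(ρ·S·CL))
v = √(2 × 4.95×10^6 / (0.991 × 316 × 0.826)) = √38270 = 196 m/s

v = 196 m/s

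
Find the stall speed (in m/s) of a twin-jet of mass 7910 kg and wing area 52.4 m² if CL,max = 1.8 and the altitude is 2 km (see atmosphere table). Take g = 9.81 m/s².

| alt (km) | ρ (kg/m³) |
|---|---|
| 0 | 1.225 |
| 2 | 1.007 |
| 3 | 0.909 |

At 2 km, from the table: ρ = 1.007 kg/m³.
At stall, lift equals weight: L = W = m·g = 7910 × 9.81 = 77600 N.
From L = ½ρV²S·CL,max = W: V_stall = √(2W/(ρSCL,max)) = √(2·77600/(1.007·52.4·1.8))
V_stall = √1634 = 40.4 m/s

V_stall = 40.4 m/s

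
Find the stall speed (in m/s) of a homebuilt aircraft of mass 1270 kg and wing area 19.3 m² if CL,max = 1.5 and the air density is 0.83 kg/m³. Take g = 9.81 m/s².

V_stall = 32.2 m/s

Stall occurs when L = W at CL,max. W = mg = 1270 × 9.81 = 12460 N.
V_stall = √(2W/(ρ·S·CL,max)) = √(2 × 12460 / (0.83 × 19.3 × 1.5))
V_stall = √1037 = 32.2 m/s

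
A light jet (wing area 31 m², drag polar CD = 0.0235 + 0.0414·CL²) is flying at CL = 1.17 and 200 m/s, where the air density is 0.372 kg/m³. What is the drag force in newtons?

CD = 0.0235 + 0.0414 × 1.17² = 0.08017
D = ½ρv²S·CD = ½ × 0.372 × 200² × 31 × 0.08017 = 18500 N

D = 18500 N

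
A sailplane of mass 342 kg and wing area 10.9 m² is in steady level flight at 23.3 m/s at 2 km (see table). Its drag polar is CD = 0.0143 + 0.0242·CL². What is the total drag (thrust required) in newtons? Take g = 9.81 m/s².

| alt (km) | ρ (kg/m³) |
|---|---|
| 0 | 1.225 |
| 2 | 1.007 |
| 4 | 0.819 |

At 2 km, from the table: ρ = 1.007 kg/m³.
Level flight ⇒ L = W = m·g = 342 × 9.81 = 3355 N.
q = ½ρv² = ½ × 1.007 × 23.3² = 273.3 Pa.
Required CL = L/(qS) = 3355/(273.3·10.9) = 1.126.
CD = 0.0143 + 0.0242 × 1.126² = 0.04499.
D = q·S·CD = 273.3 × 10.9 × 0.04499 = 134 N

D = 134 N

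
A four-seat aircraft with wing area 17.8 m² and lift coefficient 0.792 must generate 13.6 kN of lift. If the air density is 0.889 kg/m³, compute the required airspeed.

L = ½ρv²S·CL ⇒ v = √(2L/(ρ·S·CL))
v = √(2 × 13600 / (0.889 × 17.8 × 0.792)) = √2170 = 46.6 m/s

v = 46.6 m/s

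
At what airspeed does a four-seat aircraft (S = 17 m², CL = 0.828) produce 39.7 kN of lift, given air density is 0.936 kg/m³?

L = ½ρv²S·CL ⇒ v = √(2L/(ρ·S·CL))
v = √(2 × 39700 / (0.936 × 17 × 0.828)) = √6027 = 77.6 m/s

v = 77.6 m/s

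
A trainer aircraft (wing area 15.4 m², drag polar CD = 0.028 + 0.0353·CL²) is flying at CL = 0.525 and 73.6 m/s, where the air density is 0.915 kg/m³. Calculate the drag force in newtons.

CD = 0.028 + 0.0353 × 0.525² = 0.03773
D = ½ρv²S·CD = ½ × 0.915 × 73.6² × 15.4 × 0.03773 = 1440 N

D = 1440 N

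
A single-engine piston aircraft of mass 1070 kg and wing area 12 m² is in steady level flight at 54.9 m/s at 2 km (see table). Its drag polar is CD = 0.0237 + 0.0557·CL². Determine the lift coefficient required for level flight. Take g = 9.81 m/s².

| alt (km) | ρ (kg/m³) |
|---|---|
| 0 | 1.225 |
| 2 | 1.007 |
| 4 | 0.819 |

CL = 0.576

At 2 km, from the table: ρ = 1.007 kg/m³.
Weight W = mg = 1070 × 9.81 = 10497 N; in level flight L = W.
Dynamic pressure q = 0.5 × 1.007 × 54.9² = 1518 Pa.
CL = 2W/(ρv²S) = 2×10497/(1.007×54.9²×12) = 0.5764.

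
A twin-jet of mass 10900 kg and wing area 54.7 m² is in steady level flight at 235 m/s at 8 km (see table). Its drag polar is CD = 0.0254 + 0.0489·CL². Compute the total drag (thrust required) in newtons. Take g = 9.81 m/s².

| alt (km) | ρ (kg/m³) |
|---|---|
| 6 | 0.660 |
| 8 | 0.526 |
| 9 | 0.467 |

At 8 km, from the table: ρ = 0.526 kg/m³.
In steady level flight, lift balances weight: W = mg = 10900 × 9.81 = 1.0693×10^5 N.
q = ½ρv² = ½ × 0.526 × 235² = 14520 Pa.
CL = 2W/(ρv²S) = 2×1.0693×10^5/(0.526×235²×54.7) = 0.1346.
CD = 0.0254 + 0.0489 × 0.1346² = 0.02629.
D = q·S·CD = 14520 × 54.7 × 0.02629 = 20880 N

D = 20900 N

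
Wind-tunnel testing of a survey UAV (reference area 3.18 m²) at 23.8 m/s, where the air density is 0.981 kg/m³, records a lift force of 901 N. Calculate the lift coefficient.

From L = ½ρv²S·CL, rearranging gives CL = 2L/(ρv²S).
CL = 2 × 901 / (0.981 × 23.8² × 3.18) = 1.02

CL = 1.02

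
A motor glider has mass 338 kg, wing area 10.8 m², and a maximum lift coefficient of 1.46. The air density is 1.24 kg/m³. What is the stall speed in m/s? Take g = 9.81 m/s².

V_stall = 18.4 m/s

Stall occurs when L = W at CL,max. W = mg = 338 × 9.81 = 3316 N.
V_stall = √(2W/(ρ·S·CL,max)) = √(2 × 3316 / (1.24 × 10.8 × 1.46))
V_stall = √339.2 = 18.4 m/s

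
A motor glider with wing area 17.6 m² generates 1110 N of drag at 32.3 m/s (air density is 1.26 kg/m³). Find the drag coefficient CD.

CD = 0.096

From D = ½ρv²S·CD, rearranging gives CD = 2D/(ρv²S).
CD = 2 × 1110 / (1.26 × 32.3² × 17.6) = 0.096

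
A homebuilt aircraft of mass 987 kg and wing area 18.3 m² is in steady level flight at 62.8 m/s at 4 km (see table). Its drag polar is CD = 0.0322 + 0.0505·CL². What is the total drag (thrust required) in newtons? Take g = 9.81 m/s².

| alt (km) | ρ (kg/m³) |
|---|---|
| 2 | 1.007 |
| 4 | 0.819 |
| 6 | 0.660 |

D = 1110 N

At 4 km, from the table: ρ = 0.819 kg/m³.
Level flight ⇒ L = W = m·g = 987 × 9.81 = 9682.5 N.
q = ½ρv² = ½ × 0.819 × 62.8² = 1615 Pa.
CL = 2W/(ρv²S) = 2×9682.5/(0.819×62.8²×18.3) = 0.3276.
CD = 0.0322 + 0.0505 × 0.3276² = 0.03762.
D = q·S·CD = 1615 × 18.3 × 0.03762 = 1112 N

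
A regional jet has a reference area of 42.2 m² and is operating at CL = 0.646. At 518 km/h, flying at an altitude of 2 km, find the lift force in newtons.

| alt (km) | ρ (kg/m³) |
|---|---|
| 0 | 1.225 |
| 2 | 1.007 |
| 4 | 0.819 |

L = 2.84×10^5 N

At 2 km, from the table: ρ = 1.007 kg/m³.
Convert speed: v = 518 km/h ÷ 3.6 = 143.9 m/s.
L = ½ρv²S·CL = ½ × 1.007 × 143.9² × 42.2 × 0.646 = 2.84×10^5 N ≈ 284 kN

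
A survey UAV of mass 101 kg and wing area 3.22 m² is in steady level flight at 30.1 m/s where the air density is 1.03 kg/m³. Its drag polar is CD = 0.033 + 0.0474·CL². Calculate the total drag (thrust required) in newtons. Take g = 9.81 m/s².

D = 80.6 N

Weight W = mg = 101 × 9.81 = 990.81 N; in level flight L = W.
q = ½ρv² = ½ × 1.03 × 30.1² = 466.6 Pa.
Required CL = L/(qS) = 990.81/(466.6·3.22) = 0.6595.
CD = 0.033 + 0.0474 × 0.6595² = 0.05361.
D = q·S·CD = 466.6 × 3.22 × 0.05361 = 80.55 N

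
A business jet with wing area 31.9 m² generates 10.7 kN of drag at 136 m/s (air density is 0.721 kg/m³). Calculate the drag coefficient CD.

From D = ½ρv²S·CD, rearranging gives CD = 2D/(ρv²S).
CD = 2 × 10700 / (0.721 × 136² × 31.9) = 0.0503

CD = 0.0503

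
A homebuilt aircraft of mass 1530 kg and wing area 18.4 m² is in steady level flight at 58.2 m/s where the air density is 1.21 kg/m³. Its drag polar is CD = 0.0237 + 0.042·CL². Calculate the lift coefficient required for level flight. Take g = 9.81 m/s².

Weight W = mg = 1530 × 9.81 = 15009 N; in level flight L = W.
Dynamic pressure q = 0.5 × 1.21 × 58.2² = 2049 Pa.
CL = W/(q·S) = 15009 / (2049 × 18.4) = 0.3981.

CL = 0.398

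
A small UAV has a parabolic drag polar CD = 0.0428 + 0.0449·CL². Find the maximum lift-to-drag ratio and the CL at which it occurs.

(L/D)max = 11.4, at CL = 0.976

For CD = CD0 + K·CL², (L/D)max occurs at CL* = √(CD0/K) and equals 1/(2√(K·CD0)).
(L/D)max = 1/(2√(0.0449 × 0.0428)) = 1/(2 × 0.04384) = 11.4
CL* = √(0.0428/0.0449) = 0.976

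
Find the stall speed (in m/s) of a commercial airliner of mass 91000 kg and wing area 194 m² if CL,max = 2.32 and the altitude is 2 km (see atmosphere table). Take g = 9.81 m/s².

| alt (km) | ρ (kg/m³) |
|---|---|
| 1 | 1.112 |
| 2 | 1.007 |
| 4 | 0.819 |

V_stall = 62.8 m/s

At 2 km, from the table: ρ = 1.007 kg/m³.
Stall occurs when L = W at CL,max. W = mg = 91000 × 9.81 = 8.927×10^5 N.
V_stall = √(2W/(ρ·S·CL,max)) = √(2 × 8.927×10^5 / (1.007 × 194 × 2.32))
V_stall = √3939 = 62.8 m/s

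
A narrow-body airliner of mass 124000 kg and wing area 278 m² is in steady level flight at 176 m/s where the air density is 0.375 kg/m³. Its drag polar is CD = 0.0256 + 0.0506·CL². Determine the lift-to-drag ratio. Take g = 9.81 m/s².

L/D = 13.9

Level flight ⇒ L = W = m·g = 124000 × 9.81 = 1.2164×10^6 N.
Dynamic pressure q = 0.5 × 0.375 × 176² = 5808 Pa.
CL = W/(q·S) = 1.2164×10^6 / (5808 × 278) = 0.7534.
CD = 0.0256 + 0.0506 × 0.7534² = 0.05432.
L/D = CL/CD = 0.7534 / 0.05432 = 13.9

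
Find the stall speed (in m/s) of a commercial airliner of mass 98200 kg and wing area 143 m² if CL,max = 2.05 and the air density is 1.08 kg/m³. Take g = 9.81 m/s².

V_stall = 78 m/s

Stall occurs when L = W at CL,max. W = mg = 98200 × 9.81 = 9.633×10^5 N.
From L = ½ρV²S·CL,max = W: V_stall = √(2W/(ρSCL,max)) = √(2·9.633×10^5/(1.08·143·2.05))
V_stall = √6086 = 78 m/s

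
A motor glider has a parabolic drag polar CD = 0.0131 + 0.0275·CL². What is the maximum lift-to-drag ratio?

For CD = CD0 + K·CL², (L/D)max occurs at CL* = √(CD0/K) and equals 1/(2√(K·CD0)).
(L/D)max = 1/(2√(0.0275 × 0.0131)) = 1/(2 × 0.01898) = 26.3

(L/D)max = 26.3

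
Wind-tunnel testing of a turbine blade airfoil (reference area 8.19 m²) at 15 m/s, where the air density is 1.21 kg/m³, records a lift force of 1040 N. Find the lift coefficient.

From L = ½ρv²S·CL, rearranging gives CL = 2L/(ρv²S).
CL = 2 × 1040 / (1.21 × 15² × 8.19) = 0.933

CL = 0.933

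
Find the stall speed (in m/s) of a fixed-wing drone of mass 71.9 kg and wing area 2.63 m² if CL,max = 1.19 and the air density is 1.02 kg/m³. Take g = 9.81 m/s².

V_stall = 21 m/s

Weight W = mg = 71.9 × 9.81 = 705.3 N.
V_stall = √(2W/(ρ·S·CL,max)) = √(2 × 705.3 / (1.02 × 2.63 × 1.19))
V_stall = √441.9 = 21 m/s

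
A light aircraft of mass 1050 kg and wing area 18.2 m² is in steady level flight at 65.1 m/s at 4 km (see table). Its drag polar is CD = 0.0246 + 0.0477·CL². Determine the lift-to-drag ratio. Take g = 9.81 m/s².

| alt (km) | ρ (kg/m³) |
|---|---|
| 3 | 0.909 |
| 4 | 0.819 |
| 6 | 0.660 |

At 4 km, from the table: ρ = 0.819 kg/m³.
Weight W = mg = 1050 × 9.81 = 10300 N; in level flight L = W.
Dynamic pressure q = 0.5 × 0.819 × 65.1² = 1735 Pa.
CL = W/(q·S) = 10300 / (1735 × 18.2) = 0.3261.
CD = 0.0246 + 0.0477 × 0.3261² = 0.02967.
L/D = CL/CD = 0.3261 / 0.02967 = 11

L/D = 11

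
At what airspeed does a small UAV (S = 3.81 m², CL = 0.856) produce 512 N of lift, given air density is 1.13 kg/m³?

v = 16.7 m/s

L = ½ρv²S·CL ⇒ v = √(2L/(ρ·S·CL))
v = √(2 × 512 / (1.13 × 3.81 × 0.856)) = √277.9 = 16.7 m/s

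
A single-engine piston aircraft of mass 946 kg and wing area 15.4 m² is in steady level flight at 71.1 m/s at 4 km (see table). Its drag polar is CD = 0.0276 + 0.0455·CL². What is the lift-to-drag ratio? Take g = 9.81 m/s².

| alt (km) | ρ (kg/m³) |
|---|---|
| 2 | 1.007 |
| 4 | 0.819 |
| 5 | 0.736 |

L/D = 9.25

At 4 km, from the table: ρ = 0.819 kg/m³.
Weight W = mg = 946 × 9.81 = 9280.3 N; in level flight L = W.
Dynamic pressure q = 0.5 × 0.819 × 71.1² = 2070 Pa.
CL = 2W/(ρv²S) = 2×9280.3/(0.819×71.1²×15.4) = 0.2911.
CD = 0.0276 + 0.0455 × 0.2911² = 0.03146.
L/D = CL/CD = 0.2911 / 0.03146 = 9.25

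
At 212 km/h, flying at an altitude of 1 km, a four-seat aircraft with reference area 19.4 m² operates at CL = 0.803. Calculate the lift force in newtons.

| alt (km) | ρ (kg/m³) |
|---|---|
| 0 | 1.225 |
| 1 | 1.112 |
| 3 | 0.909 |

At 1 km, from the table: ρ = 1.112 kg/m³.
Convert speed: v = 212 km/h ÷ 3.6 = 58.89 m/s.
L = ½ρv²S·CL = ½ × 1.112 × 58.89² × 19.4 × 0.803 = 30000 N ≈ 30 kN

L = 30000 N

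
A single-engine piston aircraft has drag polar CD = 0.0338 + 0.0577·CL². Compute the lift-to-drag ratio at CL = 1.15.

L/D = 10.4

CD = 0.0338 + 0.0577 × 1.15² = 0.1101
L/D = CL/CD = 1.15 / 0.1101 = 10.4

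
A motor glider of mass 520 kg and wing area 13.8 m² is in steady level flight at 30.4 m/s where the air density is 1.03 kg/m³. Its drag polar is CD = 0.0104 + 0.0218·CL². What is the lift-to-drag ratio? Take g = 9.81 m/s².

In steady level flight, lift balances weight: W = mg = 520 × 9.81 = 5101.2 N.
q = ½ρv² = ½ × 1.03 × 30.4² = 475.9 Pa.
Required CL = L/(qS) = 5101.2/(475.9·13.8) = 0.7767.
CD = 0.0104 + 0.0218 × 0.7767² = 0.02355.
L/D = CL/CD = 0.7767 / 0.02355 = 33

L/D = 33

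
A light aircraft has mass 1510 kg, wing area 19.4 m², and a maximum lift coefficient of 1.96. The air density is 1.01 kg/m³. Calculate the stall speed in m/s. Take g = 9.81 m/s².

V_stall = 27.8 m/s

Weight W = mg = 1510 × 9.81 = 14810 N.
V_stall = √(2W/(ρ·S·CL,max)) = √(2 × 14810 / (1.01 × 19.4 × 1.96))
V_stall = √771.4 = 27.8 m/s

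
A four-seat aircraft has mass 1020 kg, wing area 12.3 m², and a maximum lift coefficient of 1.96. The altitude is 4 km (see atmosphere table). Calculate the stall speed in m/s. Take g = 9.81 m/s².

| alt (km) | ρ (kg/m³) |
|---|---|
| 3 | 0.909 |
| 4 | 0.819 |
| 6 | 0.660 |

At 4 km, from the table: ρ = 0.819 kg/m³.
Weight W = mg = 1020 × 9.81 = 10010 N.
V_stall = √(2W/(ρ·S·CL,max)) = √(2 × 10010 / (0.819 × 12.3 × 1.96))
V_stall = √1014 = 31.8 m/s

V_stall = 31.8 m/s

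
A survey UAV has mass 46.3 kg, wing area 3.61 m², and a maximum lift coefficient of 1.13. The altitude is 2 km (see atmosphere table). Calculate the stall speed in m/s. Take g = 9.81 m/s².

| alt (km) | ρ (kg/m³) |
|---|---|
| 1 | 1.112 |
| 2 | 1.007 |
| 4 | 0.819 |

V_stall = 14.9 m/s

At 2 km, from the table: ρ = 1.007 kg/m³.
Stall occurs when L = W at CL,max. W = mg = 46.3 × 9.81 = 454.2 N.
From L = ½ρV²S·CL,max = W: V_stall = √(2W/(ρSCL,max)) = √(2·454.2/(1.007·3.61·1.13))
V_stall = √221.1 = 14.9 m/s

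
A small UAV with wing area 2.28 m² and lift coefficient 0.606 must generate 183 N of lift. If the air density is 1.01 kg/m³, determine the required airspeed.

L = ½ρv²S·CL ⇒ v = √(2L/(ρ·S·CL))
v = √(2 × 183 / (1.01 × 2.28 × 0.606)) = √262.3 = 16.2 m/s

v = 16.2 m/s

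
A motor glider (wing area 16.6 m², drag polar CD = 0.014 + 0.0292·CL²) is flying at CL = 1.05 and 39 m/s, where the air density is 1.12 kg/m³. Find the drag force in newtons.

CD = 0.014 + 0.0292 × 1.05² = 0.04619
D = ½ρv²S·CD = ½ × 1.12 × 39² × 16.6 × 0.04619 = 653 N

D = 653 N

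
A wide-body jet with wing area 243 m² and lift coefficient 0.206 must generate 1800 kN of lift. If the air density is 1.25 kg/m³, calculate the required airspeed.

v = 240 m/s

L = ½ρv²S·CL ⇒ v = √(2L/(ρ·S·CL))
v = √(2 × 1.8×10^6 / (1.25 × 243 × 0.206)) = √57530 = 240 m/s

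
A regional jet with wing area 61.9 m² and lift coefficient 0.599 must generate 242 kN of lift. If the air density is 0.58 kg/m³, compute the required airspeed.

v = 150 m/s

L = ½ρv²S·CL ⇒ v = √(2L/(ρ·S·CL))
v = √(2 × 2.42×10^5 / (0.58 × 61.9 × 0.599)) = √22510 = 150 m/s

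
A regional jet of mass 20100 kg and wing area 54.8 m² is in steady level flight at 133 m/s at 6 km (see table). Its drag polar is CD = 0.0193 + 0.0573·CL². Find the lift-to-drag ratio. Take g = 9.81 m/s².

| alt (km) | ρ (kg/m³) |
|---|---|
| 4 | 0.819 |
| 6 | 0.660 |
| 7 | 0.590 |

At 6 km, from the table: ρ = 0.660 kg/m³.
Weight W = mg = 20100 × 9.81 = 1.9718×10^5 N; in level flight L = W.
Dynamic pressure q = 0.5 × 0.66 × 133² = 5837 Pa.
Required CL = L/(qS) = 1.9718×10^5/(5837·54.8) = 0.6164.
CD = 0.0193 + 0.0573 × 0.6164² = 0.04107.
L/D = CL/CD = 0.6164 / 0.04107 = 15

L/D = 15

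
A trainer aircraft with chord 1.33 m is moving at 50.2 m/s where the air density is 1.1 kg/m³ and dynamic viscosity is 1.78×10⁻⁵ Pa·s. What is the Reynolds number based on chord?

Re = 4.13×10^6

Re = ρ·v·c/μ = 1.1 × 50.2 × 1.33 / (1.78×10⁻⁵) = 4.13×10^6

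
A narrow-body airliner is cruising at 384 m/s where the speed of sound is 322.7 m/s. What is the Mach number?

M = v/a = 384 / 322.7 = 1.19

M = 1.19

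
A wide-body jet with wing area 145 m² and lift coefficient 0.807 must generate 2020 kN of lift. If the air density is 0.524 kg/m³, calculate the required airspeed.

L = ½ρv²S·CL ⇒ v = √(2L/(ρ·S·CL))
v = √(2 × 2.02×10^6 / (0.524 × 145 × 0.807)) = √65890 = 257 m/s

v = 257 m/s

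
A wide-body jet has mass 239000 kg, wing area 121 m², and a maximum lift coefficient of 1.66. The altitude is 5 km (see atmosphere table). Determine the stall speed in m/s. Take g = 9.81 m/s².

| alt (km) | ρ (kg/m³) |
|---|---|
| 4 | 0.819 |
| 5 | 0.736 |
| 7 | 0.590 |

At 5 km, from the table: ρ = 0.736 kg/m³.
Stall occurs when L = W at CL,max. W = mg = 239000 × 9.81 = 2.345×10^6 N.
V_stall = √(2W/(ρ·S·CL,max)) = √(2 × 2.345×10^6 / (0.736 × 121 × 1.66))
V_stall = √31720 = 178 m/s

V_stall = 178 m/s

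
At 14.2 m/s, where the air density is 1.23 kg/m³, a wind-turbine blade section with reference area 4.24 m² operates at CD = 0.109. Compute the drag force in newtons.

D = 57.3 N

Dynamic pressure q = ½ρv² = ½ × 1.23 × 14.2² = 124 Pa.
D = q·S·CD = 124 × 4.24 × 0.109 = 57.3 N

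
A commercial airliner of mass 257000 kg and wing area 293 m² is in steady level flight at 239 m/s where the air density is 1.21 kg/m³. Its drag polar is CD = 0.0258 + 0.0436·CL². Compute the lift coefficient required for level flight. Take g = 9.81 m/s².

Weight W = mg = 257000 × 9.81 = 2.5212×10^6 N; in level flight L = W.
q = ½ρv² = ½ × 1.21 × 239² = 34560 Pa.
Required CL = L/(qS) = 2.5212×10^6/(34560·293) = 0.249.

CL = 0.249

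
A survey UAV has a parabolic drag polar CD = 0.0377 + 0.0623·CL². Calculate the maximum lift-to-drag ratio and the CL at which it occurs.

(L/D)max = 10.3, at CL = 0.778

For CD = CD0 + K·CL², (L/D)max occurs at CL* = √(CD0/K) and equals 1/(2√(K·CD0)).
(L/D)max = 1/(2√(0.0623 × 0.0377)) = 1/(2 × 0.04846) = 10.3
CL* = √(0.0377/0.0623) = 0.778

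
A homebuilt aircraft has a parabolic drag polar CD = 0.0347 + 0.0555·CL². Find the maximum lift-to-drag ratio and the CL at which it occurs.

(L/D)max = 11.4, at CL = 0.791

For CD = CD0 + K·CL², (L/D)max occurs at CL* = √(CD0/K) and equals 1/(2√(K·CD0)).
(L/D)max = 1/(2√(0.0555 × 0.0347)) = 1/(2 × 0.04388) = 11.4
CL* = √(0.0347/0.0555) = 0.791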